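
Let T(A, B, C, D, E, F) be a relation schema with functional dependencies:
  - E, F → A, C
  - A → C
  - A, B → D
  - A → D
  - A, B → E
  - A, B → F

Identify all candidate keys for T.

{A, B}, {B, E, F}

{B} never appears on the right of any FD, so every key must include it.
{A, B}⁺ = {A, B, C, D, E, F}, which is every attribute, so {A, B} is a candidate key.
{B, E, F}⁺ = {A, B, C, D, E, F}, which is every attribute, so {B, E, F} is a candidate key.
No proper subset of any of these is a key, and no other minimal superkey exists.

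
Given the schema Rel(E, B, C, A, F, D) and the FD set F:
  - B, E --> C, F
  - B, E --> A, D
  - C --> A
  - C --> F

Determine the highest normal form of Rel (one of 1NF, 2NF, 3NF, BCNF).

Candidate key: {B, E}. Prime attributes: {B, E}.
For C --> A we have {C}⁺ = {A, C, F}; {C} is not a superkey, so BCNF fails.
Because {A} is non-prime and the left side of C --> A is not a superkey, the relation is not in 3NF.
No non-prime attribute depends on a proper subset of any candidate key, so 2NF holds.

2NF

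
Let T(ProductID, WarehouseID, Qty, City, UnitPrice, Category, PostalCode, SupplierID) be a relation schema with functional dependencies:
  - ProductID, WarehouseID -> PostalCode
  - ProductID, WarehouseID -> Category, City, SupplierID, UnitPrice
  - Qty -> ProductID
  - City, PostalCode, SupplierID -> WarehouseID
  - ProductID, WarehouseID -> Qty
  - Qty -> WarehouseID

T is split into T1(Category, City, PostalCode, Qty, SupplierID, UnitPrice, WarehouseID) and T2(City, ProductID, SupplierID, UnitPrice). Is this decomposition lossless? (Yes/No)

The shared attributes are {City, SupplierID, UnitPrice} and {City, SupplierID, UnitPrice}⁺ = {City, SupplierID, UnitPrice}.
The closure covers neither T1 nor T2 entirely; the join is not lossless.

No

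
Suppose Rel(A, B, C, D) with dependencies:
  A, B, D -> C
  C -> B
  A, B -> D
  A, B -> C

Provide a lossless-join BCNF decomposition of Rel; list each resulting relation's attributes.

{A, C, D}; {B, C}

Candidate keys of the original relation: {A, B}, {A, C}.
Within {A, B, C, D}: {C}⁺ ∩ {A, B, C, D} = {B, C}, not the whole set, so C -> B violates BCNF; decompose into {B, C} and {A, C, D}.
{B, C} is in BCNF.
{A, C, D} is in BCNF.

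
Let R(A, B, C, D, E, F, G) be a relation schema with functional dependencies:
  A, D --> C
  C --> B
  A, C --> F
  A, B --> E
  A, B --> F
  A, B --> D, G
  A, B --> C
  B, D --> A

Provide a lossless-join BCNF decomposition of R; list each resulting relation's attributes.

Candidate keys of the original relation: {A, B}, {A, C}, {A, D}, {B, D}, {C, D}.
Within {A, B, C, D, E, F, G}: {C}⁺ ∩ {A, B, C, D, E, F, G} = {B, C}, not the whole set, so C --> B violates BCNF; decompose into {B, C} and {A, C, D, E, F, G}.
{B, C}: every determinant is a superkey — BCNF.
{A, C, D, E, F, G}: every determinant is a superkey — BCNF.

{A, C, D, E, F, G}; {B, C}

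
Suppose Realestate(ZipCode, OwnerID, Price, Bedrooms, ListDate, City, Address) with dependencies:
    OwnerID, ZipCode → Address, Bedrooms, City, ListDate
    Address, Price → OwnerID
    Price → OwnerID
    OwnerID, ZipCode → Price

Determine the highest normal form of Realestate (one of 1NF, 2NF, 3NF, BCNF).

Candidate keys: {OwnerID, ZipCode}, {Price, ZipCode}. Prime attributes: {OwnerID, Price, ZipCode}.
Address, Price → OwnerID breaks BCNF: {Address, Price}⁺ = {Address, OwnerID, Price}, so {Address, Price} is not a superkey.
But every attribute on its right side ({OwnerID}) is prime, and the same holds for every other non-superkey FD, so 3NF still holds.

3NF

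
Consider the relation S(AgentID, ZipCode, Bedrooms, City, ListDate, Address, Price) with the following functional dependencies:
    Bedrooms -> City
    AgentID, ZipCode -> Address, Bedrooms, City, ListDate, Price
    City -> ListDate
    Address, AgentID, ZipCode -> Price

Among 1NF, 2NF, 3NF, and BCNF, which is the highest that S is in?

Candidate key: {AgentID, ZipCode}. Prime attributes: {AgentID, ZipCode}.
Bedrooms -> City breaks BCNF: {Bedrooms}⁺ = {Bedrooms, City, ListDate}, so {Bedrooms} is not a superkey.
Because {City} is non-prime and the left side of Bedrooms -> City is not a superkey, the relation is not in 3NF.
No non-prime attribute depends on a proper subset of any candidate key, so 2NF holds.

2NF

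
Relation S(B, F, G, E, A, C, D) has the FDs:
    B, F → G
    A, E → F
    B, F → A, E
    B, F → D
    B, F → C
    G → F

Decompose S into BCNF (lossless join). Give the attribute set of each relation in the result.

Candidate keys of the original relation: {A, B, E}, {B, F}, {B, G}.
Within {A, B, C, D, E, F, G}: {A, E}⁺ ∩ {A, B, C, D, E, F, G} = {A, E, F}, not the whole set, so A, E → F violates BCNF; decompose into {A, E, F} and {A, B, C, D, E, G}.
{A, E, F} is in BCNF.
{A, B, C, D, E, G} is in BCNF.

{A, B, C, D, E, G}; {A, E, F}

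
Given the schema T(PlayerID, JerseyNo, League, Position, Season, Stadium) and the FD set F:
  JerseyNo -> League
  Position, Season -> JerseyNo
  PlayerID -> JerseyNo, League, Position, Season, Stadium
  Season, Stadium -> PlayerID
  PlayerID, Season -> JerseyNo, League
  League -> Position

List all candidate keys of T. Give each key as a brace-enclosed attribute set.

{PlayerID}, {Season, Stadium}

Closure of {PlayerID} is {JerseyNo, League, PlayerID, Position, Season, Stadium}, the whole schema; {PlayerID} is a candidate key.
Closure of {Season, Stadium} is {JerseyNo, League, PlayerID, Position, Season, Stadium}, the whole schema; {Season, Stadium} is a candidate key.
No proper subset of any of these is a key, and no other minimal superkey exists.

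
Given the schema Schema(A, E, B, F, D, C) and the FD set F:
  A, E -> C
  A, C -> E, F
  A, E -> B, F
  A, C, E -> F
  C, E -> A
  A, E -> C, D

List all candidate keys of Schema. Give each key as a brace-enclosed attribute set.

{A, C} is a candidate key since {A, C}⁺ = {A, B, C, D, E, F} covers every attribute.
{A, E} is a candidate key since {A, E}⁺ = {A, B, C, D, E, F} covers every attribute.
{C, E} is a candidate key since {C, E}⁺ = {A, B, C, D, E, F} covers every attribute.
These are minimal and exhaustive — every other superkey contains one of them.

{A, C}, {A, E}, {C, E}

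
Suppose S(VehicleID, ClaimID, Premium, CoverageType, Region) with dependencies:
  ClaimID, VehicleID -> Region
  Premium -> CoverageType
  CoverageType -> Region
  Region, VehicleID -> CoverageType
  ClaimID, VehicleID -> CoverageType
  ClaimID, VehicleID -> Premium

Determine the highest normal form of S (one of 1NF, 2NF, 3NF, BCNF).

Candidate key: {ClaimID, VehicleID}. Prime attributes: {ClaimID, VehicleID}.
For Premium -> CoverageType we have {Premium}⁺ = {CoverageType, Premium, Region}; {Premium} is not a superkey, so BCNF fails.
Premium -> CoverageType has non-prime {CoverageType} on the right and a non-superkey on the left, so 3NF fails.
No proper subset of a key has a non-prime attribute in its closure, so there is no partial dependency; 2NF holds.

2NF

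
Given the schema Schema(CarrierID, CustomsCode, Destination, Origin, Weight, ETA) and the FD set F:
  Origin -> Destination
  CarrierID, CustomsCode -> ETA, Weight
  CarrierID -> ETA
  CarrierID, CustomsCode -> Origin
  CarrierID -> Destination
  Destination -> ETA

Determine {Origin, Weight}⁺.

Start with {Origin, Weight}.
Origin -> Destination applies; add {Destination} → now {Destination, Origin, Weight}.
Destination -> ETA applies; add {ETA} → now {Destination, ETA, Origin, Weight}.
No further FD applies.

{Destination, ETA, Origin, Weight}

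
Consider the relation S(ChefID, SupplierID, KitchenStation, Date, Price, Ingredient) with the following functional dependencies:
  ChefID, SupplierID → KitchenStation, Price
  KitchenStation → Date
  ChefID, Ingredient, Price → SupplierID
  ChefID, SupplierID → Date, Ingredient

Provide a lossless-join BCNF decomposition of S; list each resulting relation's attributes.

Candidate keys of the original relation: {ChefID, Ingredient, Price}, {ChefID, SupplierID}.
In {ChefID, Date, Ingredient, KitchenStation, Price, SupplierID}, {KitchenStation} is not a superkey ({KitchenStation}⁺ restricted to this set is {Date, KitchenStation}), so split on KitchenStation → Date into {Date, KitchenStation} and {ChefID, Ingredient, KitchenStation, Price, SupplierID}.
{Date, KitchenStation} has no BCNF violation.
{ChefID, Ingredient, KitchenStation, Price, SupplierID} has no BCNF violation.

{ChefID, Ingredient, KitchenStation, Price, SupplierID}; {Date, KitchenStation}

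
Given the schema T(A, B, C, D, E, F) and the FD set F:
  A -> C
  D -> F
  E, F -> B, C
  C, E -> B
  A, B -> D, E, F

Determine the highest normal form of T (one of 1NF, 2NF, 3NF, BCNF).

Candidate keys: {A, B}, {A, E}. Prime attributes: {A, B, E}.
A -> C: {A}⁺ = {A, C}, which is not all of the attributes, so the left side is not a superkey — BCNF is violated.
A -> C determines the non-prime attribute {C} from a non-superkey — 3NF is violated.
The proper key subset {A} of {A, B} determines non-prime {C}, so the relation is not even in 2NF.

1NF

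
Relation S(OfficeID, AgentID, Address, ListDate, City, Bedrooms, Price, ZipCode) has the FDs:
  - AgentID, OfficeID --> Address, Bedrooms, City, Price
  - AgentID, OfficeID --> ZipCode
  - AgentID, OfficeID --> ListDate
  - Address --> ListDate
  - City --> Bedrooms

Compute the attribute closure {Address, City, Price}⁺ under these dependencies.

{Address, Bedrooms, City, ListDate, Price}

Start with {Address, City, Price}.
Address --> ListDate applies; add {ListDate} → now {Address, City, ListDate, Price}.
City --> Bedrooms applies; add {Bedrooms} → now {Address, Bedrooms, City, ListDate, Price}.
No further FD applies.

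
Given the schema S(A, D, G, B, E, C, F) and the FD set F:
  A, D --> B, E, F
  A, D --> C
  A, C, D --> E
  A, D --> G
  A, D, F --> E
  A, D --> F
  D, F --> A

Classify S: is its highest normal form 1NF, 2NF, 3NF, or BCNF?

BCNF

Candidate keys: {A, D}, {D, F}. Prime attributes: {A, D, F}.
Every FD has a superkey on the left, so the relation is in BCNF.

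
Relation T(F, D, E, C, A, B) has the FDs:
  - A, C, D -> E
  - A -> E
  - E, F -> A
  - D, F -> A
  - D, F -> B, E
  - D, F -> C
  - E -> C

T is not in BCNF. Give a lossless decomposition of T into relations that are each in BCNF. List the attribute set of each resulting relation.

{A, B, D, F}; {A, C}; {A, E}; {C, E}

Candidate key of the original relation: {D, F}.
In {A, B, C, D, E, F}, {A, C, D} is not a superkey ({A, C, D}⁺ restricted to this set is {A, C, D, E}), so split on A, C, D -> E into {A, C, D, E} and {A, B, C, D, F}.
In {A, C, D, E}, {A} is not a superkey ({A}⁺ restricted to this set is {A, C, E}), so split on A -> C, E into {A, C, E} and {A, D}.
In {A, C, E}, {E} is not a superkey ({E}⁺ restricted to this set is {C, E}), so split on E -> C into {C, E} and {A, E}.
{C, E}: every determinant is a superkey — BCNF.
{A, E}: every determinant is a superkey — BCNF.
{A, D}: every determinant is a superkey — BCNF.
In {A, B, C, D, F}, {A} is not a superkey ({A}⁺ restricted to this set is {A, C}), so split on A -> C into {A, C} and {A, B, D, F}.
{A, C}: every determinant is a superkey — BCNF.
{A, B, D, F}: every determinant is a superkey — BCNF.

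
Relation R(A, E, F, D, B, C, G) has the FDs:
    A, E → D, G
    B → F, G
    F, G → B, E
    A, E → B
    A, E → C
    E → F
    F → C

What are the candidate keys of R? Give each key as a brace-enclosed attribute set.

{A, B}, {A, E}, {A, F, G}

Attributes never on any right-hand side: {A} — every candidate key must contain it.
Closure of {A, B} is {A, B, C, D, E, F, G}, the whole schema; {A, B} is a candidate key.
Closure of {A, E} is {A, B, C, D, E, F, G}, the whole schema; {A, E} is a candidate key.
Closure of {A, F, G} is {A, B, C, D, E, F, G}, the whole schema; {A, F, G} is a candidate key.
These are minimal and exhaustive — every other superkey contains one of them.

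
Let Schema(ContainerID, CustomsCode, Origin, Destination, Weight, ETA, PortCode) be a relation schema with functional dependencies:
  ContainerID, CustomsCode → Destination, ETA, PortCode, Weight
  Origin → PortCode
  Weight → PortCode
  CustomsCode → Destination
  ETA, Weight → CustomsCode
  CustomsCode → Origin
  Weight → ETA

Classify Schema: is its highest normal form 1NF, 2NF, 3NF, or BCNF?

1NF

Candidate keys: {ContainerID, CustomsCode}, {ContainerID, Weight}. Prime attributes: {ContainerID, CustomsCode, Weight}.
Origin → PortCode: {Origin}⁺ = {Origin, PortCode}, which is not all of the attributes, so the left side is not a superkey — BCNF is violated.
Origin → PortCode determines the non-prime attribute {PortCode} from a non-superkey — 3NF is violated.
Since {CustomsCode} ⊂ {ContainerID, CustomsCode} and {CustomsCode}⁺ ⊇ {Destination, Origin, PortCode} with {Destination, Origin, PortCode} non-prime, there is a partial dependency; 2NF fails.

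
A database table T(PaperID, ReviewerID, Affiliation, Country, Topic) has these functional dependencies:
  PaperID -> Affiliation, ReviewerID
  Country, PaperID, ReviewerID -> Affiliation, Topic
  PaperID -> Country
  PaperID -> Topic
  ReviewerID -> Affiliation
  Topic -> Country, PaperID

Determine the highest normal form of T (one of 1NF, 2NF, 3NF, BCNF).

Candidate keys: {PaperID}, {Topic}. Prime attributes: {PaperID, Topic}.
ReviewerID -> Affiliation breaks BCNF: {ReviewerID}⁺ = {Affiliation, ReviewerID}, so {ReviewerID} is not a superkey.
ReviewerID -> Affiliation has non-prime {Affiliation} on the right and a non-superkey on the left, so 3NF fails.
Every candidate key is a single attribute, so no partial dependency is possible; 2NF holds.

2NF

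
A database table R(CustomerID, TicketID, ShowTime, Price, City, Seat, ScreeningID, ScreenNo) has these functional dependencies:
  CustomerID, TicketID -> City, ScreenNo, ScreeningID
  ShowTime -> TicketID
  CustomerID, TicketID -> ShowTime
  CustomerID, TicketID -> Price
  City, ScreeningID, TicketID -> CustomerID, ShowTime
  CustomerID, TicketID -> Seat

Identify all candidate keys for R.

{City, ScreeningID, ShowTime}, {City, ScreeningID, TicketID}, {CustomerID, ShowTime}, {CustomerID, TicketID}

{CustomerID, ShowTime}⁺ = {City, CustomerID, Price, ScreenNo, ScreeningID, Seat, ShowTime, TicketID} — all of the relation — so {CustomerID, ShowTime} is a candidate key.
{CustomerID, TicketID}⁺ = {City, CustomerID, Price, ScreenNo, ScreeningID, Seat, ShowTime, TicketID} — all of the relation — so {CustomerID, TicketID} is a candidate key.
{City, ScreeningID, ShowTime}⁺ = {City, CustomerID, Price, ScreenNo, ScreeningID, Seat, ShowTime, TicketID} — all of the relation — so {City, ScreeningID, ShowTime} is a candidate key.
{City, ScreeningID, TicketID}⁺ = {City, CustomerID, Price, ScreenNo, ScreeningID, Seat, ShowTime, TicketID} — all of the relation — so {City, ScreeningID, TicketID} is a candidate key.
These are minimal and exhaustive — every other superkey contains one of them.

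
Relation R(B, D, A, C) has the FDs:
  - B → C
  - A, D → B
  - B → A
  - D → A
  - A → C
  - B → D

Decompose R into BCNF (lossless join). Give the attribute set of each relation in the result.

Candidate keys of the original relation: {B}, {D}.
In {A, B, C, D}, {A} is not a superkey ({A}⁺ restricted to this set is {A, C}), so split on A → C into {A, C} and {A, B, D}.
{A, C}: every determinant is a superkey — BCNF.
{A, B, D}: every determinant is a superkey — BCNF.

{A, B, D}; {A, C}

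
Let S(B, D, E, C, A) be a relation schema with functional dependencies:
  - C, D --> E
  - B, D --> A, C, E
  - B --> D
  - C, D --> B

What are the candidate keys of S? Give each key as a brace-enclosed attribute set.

{B}, {C, D}

{B}⁺ = {A, B, C, D, E} — all of the relation — so {B} is a candidate key.
{C, D}⁺ = {A, B, C, D, E} — all of the relation — so {C, D} is a candidate key.
No proper subset of any of these is a key, and no other minimal superkey exists.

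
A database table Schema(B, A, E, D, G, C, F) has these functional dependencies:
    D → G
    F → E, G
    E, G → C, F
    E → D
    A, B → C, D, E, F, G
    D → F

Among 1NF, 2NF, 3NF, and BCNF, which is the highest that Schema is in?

2NF

Candidate key: {A, B}. Prime attributes: {A, B}.
D → G: {D}⁺ = {C, D, E, F, G}, which is not all of the attributes, so the left side is not a superkey — BCNF is violated.
D → G determines the non-prime attribute {G} from a non-superkey — 3NF is violated.
No non-prime attribute depends on a proper subset of any candidate key, so 2NF holds.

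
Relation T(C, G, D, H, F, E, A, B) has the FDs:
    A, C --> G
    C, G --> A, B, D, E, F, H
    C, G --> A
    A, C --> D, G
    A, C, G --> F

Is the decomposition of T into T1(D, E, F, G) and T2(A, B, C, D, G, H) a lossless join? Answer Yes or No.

No

The shared attributes are {D, G} and {D, G}⁺ = {D, G}.
Neither T1 nor T2 is contained in that closure, so the decomposition is lossy.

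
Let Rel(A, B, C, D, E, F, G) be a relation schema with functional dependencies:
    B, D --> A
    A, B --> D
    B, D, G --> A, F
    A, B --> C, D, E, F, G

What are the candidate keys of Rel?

{B} never appears on the right of any FD, so every key must include it.
{A, B}⁺ = {A, B, C, D, E, F, G}, which is every attribute, so {A, B} is a candidate key.
{B, D}⁺ = {A, B, C, D, E, F, G}, which is every attribute, so {B, D} is a candidate key.
Any other superkey properly contains one of these, so there are no further candidate keys.

{A, B}, {B, D}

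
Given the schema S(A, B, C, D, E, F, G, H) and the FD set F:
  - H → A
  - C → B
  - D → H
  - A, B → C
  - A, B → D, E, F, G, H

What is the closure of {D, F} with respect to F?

Start with {D, F}.
D → H applies; add {H} → now {D, F, H}.
H → A applies; add {A} → now {A, D, F, H}.
No further FD applies.

{A, D, F, H}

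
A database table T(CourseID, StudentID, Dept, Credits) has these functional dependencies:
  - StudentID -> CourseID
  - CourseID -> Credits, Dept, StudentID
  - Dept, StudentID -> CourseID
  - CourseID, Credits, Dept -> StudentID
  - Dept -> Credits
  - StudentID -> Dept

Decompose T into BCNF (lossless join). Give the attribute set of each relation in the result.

{CourseID, Dept, StudentID}; {Credits, Dept}

Candidate keys of the original relation: {CourseID}, {StudentID}.
{CourseID, Credits, Dept, StudentID}: {Dept} determines {Credits, Dept} here but is not a superkey — split on Dept -> Credits, giving {Credits, Dept} and {CourseID, Dept, StudentID}.
{Credits, Dept} is in BCNF.
{CourseID, Dept, StudentID} is in BCNF.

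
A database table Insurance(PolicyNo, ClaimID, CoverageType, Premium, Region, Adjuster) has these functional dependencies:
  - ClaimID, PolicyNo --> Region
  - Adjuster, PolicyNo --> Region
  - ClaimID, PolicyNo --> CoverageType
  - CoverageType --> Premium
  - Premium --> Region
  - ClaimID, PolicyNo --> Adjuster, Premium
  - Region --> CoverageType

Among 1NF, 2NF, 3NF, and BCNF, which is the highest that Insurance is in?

Candidate key: {ClaimID, PolicyNo}. Prime attributes: {ClaimID, PolicyNo}.
Adjuster, PolicyNo --> Region: {Adjuster, PolicyNo}⁺ = {Adjuster, CoverageType, PolicyNo, Premium, Region}, which is not all of the attributes, so the left side is not a superkey — BCNF is violated.
Because {Region} is non-prime and the left side of Adjuster, PolicyNo --> Region is not a superkey, the relation is not in 3NF.
No non-prime attribute depends on a proper subset of any candidate key, so 2NF holds.

2NF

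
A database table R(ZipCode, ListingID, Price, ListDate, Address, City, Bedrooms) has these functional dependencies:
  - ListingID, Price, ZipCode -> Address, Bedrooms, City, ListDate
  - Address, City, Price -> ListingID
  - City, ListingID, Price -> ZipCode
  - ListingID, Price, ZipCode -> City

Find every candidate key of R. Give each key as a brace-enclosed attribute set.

{Address, City, Price}, {City, ListingID, Price}, {ListingID, Price, ZipCode}

{Price} never appears on the right of any FD, so every key must include it.
{Address, City, Price} is a candidate key since {Address, City, Price}⁺ = {Address, Bedrooms, City, ListDate, ListingID, Price, ZipCode} covers every attribute.
{City, ListingID, Price} is a candidate key since {City, ListingID, Price}⁺ = {Address, Bedrooms, City, ListDate, ListingID, Price, ZipCode} covers every attribute.
{ListingID, Price, ZipCode} is a candidate key since {ListingID, Price, ZipCode}⁺ = {Address, Bedrooms, City, ListDate, ListingID, Price, ZipCode} covers every attribute.
Any other superkey properly contains one of these, so there are no further candidate keys.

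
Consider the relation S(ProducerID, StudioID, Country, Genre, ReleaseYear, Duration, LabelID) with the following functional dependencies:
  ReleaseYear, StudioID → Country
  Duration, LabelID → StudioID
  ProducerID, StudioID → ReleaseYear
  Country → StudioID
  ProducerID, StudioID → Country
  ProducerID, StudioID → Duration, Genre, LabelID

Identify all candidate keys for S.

Attributes never on any right-hand side: {ProducerID} — every candidate key must contain it.
Closure of {Country, ProducerID} is {Country, Duration, Genre, LabelID, ProducerID, ReleaseYear, StudioID}, the whole schema; {Country, ProducerID} is a candidate key.
Closure of {ProducerID, StudioID} is {Country, Duration, Genre, LabelID, ProducerID, ReleaseYear, StudioID}, the whole schema; {ProducerID, StudioID} is a candidate key.
Closure of {Duration, LabelID, ProducerID} is {Country, Duration, Genre, LabelID, ProducerID, ReleaseYear, StudioID}, the whole schema; {Duration, LabelID, ProducerID} is a candidate key.
No proper subset of any of these is a key, and no other minimal superkey exists.

{Country, ProducerID}, {Duration, LabelID, ProducerID}, {ProducerID, StudioID}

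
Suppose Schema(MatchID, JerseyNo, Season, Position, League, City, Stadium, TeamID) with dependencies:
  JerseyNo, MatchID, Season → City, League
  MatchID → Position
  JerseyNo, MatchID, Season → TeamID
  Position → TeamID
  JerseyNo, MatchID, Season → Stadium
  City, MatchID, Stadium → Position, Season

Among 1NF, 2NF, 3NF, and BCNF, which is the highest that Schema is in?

1NF

Candidate keys: {City, JerseyNo, MatchID, Stadium}, {JerseyNo, MatchID, Season}. Prime attributes: {City, JerseyNo, MatchID, Season, Stadium}.
For MatchID → Position we have {MatchID}⁺ = {MatchID, Position, TeamID}; {MatchID} is not a superkey, so BCNF fails.
MatchID → Position has non-prime {Position} on the right and a non-superkey on the left, so 3NF fails.
The proper key subset {MatchID} of {JerseyNo, MatchID, Season} determines non-prime {Position, TeamID}, so the relation is not even in 2NF.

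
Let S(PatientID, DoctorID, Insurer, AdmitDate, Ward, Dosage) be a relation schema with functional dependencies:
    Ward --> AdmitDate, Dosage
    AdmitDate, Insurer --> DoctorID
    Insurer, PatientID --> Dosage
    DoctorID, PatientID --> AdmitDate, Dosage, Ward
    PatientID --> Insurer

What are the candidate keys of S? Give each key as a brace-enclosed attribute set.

No FD produces {PatientID}, so it must be in every candidate key.
{AdmitDate, PatientID}⁺ = {AdmitDate, DoctorID, Dosage, Insurer, PatientID, Ward} — all of the relation — so {AdmitDate, PatientID} is a candidate key.
{DoctorID, PatientID}⁺ = {AdmitDate, DoctorID, Dosage, Insurer, PatientID, Ward} — all of the relation — so {DoctorID, PatientID} is a candidate key.
{PatientID, Ward}⁺ = {AdmitDate, DoctorID, Dosage, Insurer, PatientID, Ward} — all of the relation — so {PatientID, Ward} is a candidate key.
These are minimal and exhaustive — every other superkey contains one of them.

{AdmitDate, PatientID}, {DoctorID, PatientID}, {PatientID, Ward}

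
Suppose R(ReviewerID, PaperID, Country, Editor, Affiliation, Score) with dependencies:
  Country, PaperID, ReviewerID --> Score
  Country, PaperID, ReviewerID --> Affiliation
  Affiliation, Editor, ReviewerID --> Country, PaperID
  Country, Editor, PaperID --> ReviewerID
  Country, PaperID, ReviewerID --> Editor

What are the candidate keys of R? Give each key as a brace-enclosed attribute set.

{Affiliation, Editor, ReviewerID}, {Country, Editor, PaperID}, {Country, PaperID, ReviewerID}

{Affiliation, Editor, ReviewerID}⁺ = {Affiliation, Country, Editor, PaperID, ReviewerID, Score}, which is every attribute, so {Affiliation, Editor, ReviewerID} is a candidate key.
{Country, Editor, PaperID}⁺ = {Affiliation, Country, Editor, PaperID, ReviewerID, Score}, which is every attribute, so {Country, Editor, PaperID} is a candidate key.
{Country, PaperID, ReviewerID}⁺ = {Affiliation, Country, Editor, PaperID, ReviewerID, Score}, which is every attribute, so {Country, PaperID, ReviewerID} is a candidate key.
These are minimal and exhaustive — every other superkey contains one of them.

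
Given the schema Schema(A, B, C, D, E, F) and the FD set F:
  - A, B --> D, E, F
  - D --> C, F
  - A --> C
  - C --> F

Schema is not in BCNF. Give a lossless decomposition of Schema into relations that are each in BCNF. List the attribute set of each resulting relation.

{A, B, D, E}; {C, D}; {C, F}

Candidate key of the original relation: {A, B}.
{A, B, C, D, E, F}: {D} determines {C, D, F} here but is not a superkey — split on D --> C, F, giving {C, D, F} and {A, B, D, E}.
{C, D, F}: {C} determines {C, F} here but is not a superkey — split on C --> F, giving {C, F} and {C, D}.
{C, F}: every determinant is a superkey — BCNF.
{C, D}: every determinant is a superkey — BCNF.
{A, B, D, E}: every determinant is a superkey — BCNF.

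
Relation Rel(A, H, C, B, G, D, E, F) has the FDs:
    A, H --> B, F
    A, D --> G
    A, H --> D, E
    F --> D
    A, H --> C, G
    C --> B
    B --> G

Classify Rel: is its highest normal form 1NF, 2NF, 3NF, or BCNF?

Candidate key: {A, H}. Prime attributes: {A, H}.
A, D --> G breaks BCNF: {A, D}⁺ = {A, D, G}, so {A, D} is not a superkey.
A, D --> G determines the non-prime attribute {G} from a non-superkey — 3NF is violated.
Checking every proper subset of each key, none determines a non-prime attribute — 2NF is satisfied.

2NF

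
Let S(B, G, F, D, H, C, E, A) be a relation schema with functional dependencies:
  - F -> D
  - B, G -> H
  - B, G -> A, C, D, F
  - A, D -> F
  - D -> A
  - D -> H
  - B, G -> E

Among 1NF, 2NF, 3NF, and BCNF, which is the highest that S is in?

2NF

Candidate key: {B, G}. Prime attributes: {B, G}.
F -> D breaks BCNF: {F}⁺ = {A, D, F, H}, so {F} is not a superkey.
F -> D has non-prime {D} on the right and a non-superkey on the left, so 3NF fails.
No non-prime attribute depends on a proper subset of any candidate key, so 2NF holds.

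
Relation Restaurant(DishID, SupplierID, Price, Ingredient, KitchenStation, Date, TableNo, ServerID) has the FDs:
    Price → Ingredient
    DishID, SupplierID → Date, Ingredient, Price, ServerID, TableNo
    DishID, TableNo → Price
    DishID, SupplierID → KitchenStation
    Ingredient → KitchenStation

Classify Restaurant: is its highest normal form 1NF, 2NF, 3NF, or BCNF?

2NF

Candidate key: {DishID, SupplierID}. Prime attributes: {DishID, SupplierID}.
Price → Ingredient: {Price}⁺ = {Ingredient, KitchenStation, Price}, which is not all of the attributes, so the left side is not a superkey — BCNF is violated.
Price → Ingredient determines the non-prime attribute {Ingredient} from a non-superkey — 3NF is violated.
No non-prime attribute depends on a proper subset of any candidate key, so 2NF holds.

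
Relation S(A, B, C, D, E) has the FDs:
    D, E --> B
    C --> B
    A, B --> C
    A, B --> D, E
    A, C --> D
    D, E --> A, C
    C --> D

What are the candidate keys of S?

{A, B}, {A, C}, {C, E}, {D, E}

{A, B} is a candidate key since {A, B}⁺ = {A, B, C, D, E} covers every attribute.
{A, C} is a candidate key since {A, C}⁺ = {A, B, C, D, E} covers every attribute.
{C, E} is a candidate key since {C, E}⁺ = {A, B, C, D, E} covers every attribute.
{D, E} is a candidate key since {D, E}⁺ = {A, B, C, D, E} covers every attribute.
Any other superkey properly contains one of these, so there are no further candidate keys.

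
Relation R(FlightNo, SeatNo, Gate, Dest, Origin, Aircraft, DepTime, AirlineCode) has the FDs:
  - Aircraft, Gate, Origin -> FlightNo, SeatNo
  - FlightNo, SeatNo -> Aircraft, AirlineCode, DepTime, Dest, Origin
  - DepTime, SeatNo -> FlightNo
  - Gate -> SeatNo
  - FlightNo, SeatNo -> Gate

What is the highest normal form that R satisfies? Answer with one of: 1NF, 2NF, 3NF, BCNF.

3NF

Candidate keys: {Aircraft, Gate, Origin}, {DepTime, Gate}, {DepTime, SeatNo}, {FlightNo, Gate}, {FlightNo, SeatNo}. Prime attributes: {Aircraft, DepTime, FlightNo, Gate, Origin, SeatNo}.
Gate -> SeatNo: {Gate}⁺ = {Gate, SeatNo}, which is not all of the attributes, so the left side is not a superkey — BCNF is violated.
But every attribute on its right side ({SeatNo}) is prime, and the same holds for every other non-superkey FD, so 3NF still holds.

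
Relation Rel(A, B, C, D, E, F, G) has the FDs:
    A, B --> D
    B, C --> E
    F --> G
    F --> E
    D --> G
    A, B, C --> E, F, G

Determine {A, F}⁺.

Start with {A, F}.
F --> G applies; add {G} → now {A, F, G}.
F --> E applies; add {E} → now {A, E, F, G}.
No further FD applies.

{A, E, F, G}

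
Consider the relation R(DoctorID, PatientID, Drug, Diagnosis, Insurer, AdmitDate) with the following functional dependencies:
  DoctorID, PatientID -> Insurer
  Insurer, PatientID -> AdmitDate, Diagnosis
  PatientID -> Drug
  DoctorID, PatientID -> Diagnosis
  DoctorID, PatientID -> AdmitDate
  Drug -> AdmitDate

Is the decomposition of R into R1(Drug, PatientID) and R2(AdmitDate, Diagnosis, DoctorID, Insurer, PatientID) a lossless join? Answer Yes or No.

R1 ∩ R2 = {PatientID}; its closure under F is {AdmitDate, Drug, PatientID}.
This includes all of R1, so the common attributes are a superkey of R1 — the join is lossless.

Yes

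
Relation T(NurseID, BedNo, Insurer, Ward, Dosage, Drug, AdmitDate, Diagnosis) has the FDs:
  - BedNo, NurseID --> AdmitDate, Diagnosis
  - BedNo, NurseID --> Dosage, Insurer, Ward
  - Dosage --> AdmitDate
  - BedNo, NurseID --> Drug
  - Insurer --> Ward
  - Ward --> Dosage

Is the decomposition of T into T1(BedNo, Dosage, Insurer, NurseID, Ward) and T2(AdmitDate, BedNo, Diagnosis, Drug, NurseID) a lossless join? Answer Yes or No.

The shared attributes are {BedNo, NurseID} and {BedNo, NurseID}⁺ = {AdmitDate, BedNo, Diagnosis, Dosage, Drug, Insurer, NurseID, Ward}.
Since T1 ⊆ {AdmitDate, BedNo, Diagnosis, Dosage, Drug, Insurer, NurseID, Ward}, the intersection is a superkey of T1; the decomposition is lossless.

Yes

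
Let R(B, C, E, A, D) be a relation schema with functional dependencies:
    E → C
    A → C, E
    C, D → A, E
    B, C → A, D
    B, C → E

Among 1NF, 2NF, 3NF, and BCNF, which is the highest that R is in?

Candidate keys: {A, B}, {B, C}, {B, E}. Prime attributes: {A, B, C, E}.
E → C breaks BCNF: {E}⁺ = {C, E}, so {E} is not a superkey.
Since {C} ⊆ prime attributes and every other non-superkey FD also has a prime right side, the schema is in 3NF.

3NF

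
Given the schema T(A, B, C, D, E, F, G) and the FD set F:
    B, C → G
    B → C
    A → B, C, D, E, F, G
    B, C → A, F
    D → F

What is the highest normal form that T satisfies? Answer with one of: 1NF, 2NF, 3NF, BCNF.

Candidate keys: {A}, {B}. Prime attributes: {A, B}.
D → F: {D}⁺ = {D, F}, which is not all of the attributes, so the left side is not a superkey — BCNF is violated.
D → F determines the non-prime attribute {F} from a non-superkey — 3NF is violated.
All keys have size 1, which rules out partial dependencies — 2NF is satisfied.

2NF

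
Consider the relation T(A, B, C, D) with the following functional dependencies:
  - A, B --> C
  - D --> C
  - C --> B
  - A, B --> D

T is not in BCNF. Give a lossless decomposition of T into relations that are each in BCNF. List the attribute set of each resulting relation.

Candidate keys of the original relation: {A, B}, {A, C}, {A, D}.
Within {A, B, C, D}: {D}⁺ ∩ {A, B, C, D} = {B, C, D}, not the whole set, so D --> B, C violates BCNF; decompose into {B, C, D} and {A, D}.
Within {B, C, D}: {C}⁺ ∩ {B, C, D} = {B, C}, not the whole set, so C --> B violates BCNF; decompose into {B, C} and {C, D}.
{B, C} is in BCNF.
{C, D} is in BCNF.
{A, D} is in BCNF.

{A, D}; {B, C}; {C, D}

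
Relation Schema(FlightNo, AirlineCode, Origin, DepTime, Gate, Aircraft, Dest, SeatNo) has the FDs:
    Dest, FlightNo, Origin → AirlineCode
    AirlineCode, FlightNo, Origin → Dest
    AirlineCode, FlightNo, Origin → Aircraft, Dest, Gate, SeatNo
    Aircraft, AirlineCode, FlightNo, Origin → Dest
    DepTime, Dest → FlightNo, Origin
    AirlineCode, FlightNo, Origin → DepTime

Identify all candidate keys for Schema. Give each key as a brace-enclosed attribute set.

{AirlineCode, FlightNo, Origin}, {DepTime, Dest}, {Dest, FlightNo, Origin}

Closure of {DepTime, Dest} is {Aircraft, AirlineCode, DepTime, Dest, FlightNo, Gate, Origin, SeatNo}, the whole schema; {DepTime, Dest} is a candidate key.
Closure of {AirlineCode, FlightNo, Origin} is {Aircraft, AirlineCode, DepTime, Dest, FlightNo, Gate, Origin, SeatNo}, the whole schema; {AirlineCode, FlightNo, Origin} is a candidate key.
Closure of {Dest, FlightNo, Origin} is {Aircraft, AirlineCode, DepTime, Dest, FlightNo, Gate, Origin, SeatNo}, the whole schema; {Dest, FlightNo, Origin} is a candidate key.
Any other superkey properly contains one of these, so there are no further candidate keys.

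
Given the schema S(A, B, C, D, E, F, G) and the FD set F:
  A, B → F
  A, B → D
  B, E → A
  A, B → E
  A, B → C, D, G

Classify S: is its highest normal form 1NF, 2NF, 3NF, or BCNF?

BCNF

Candidate keys: {A, B}, {B, E}. Prime attributes: {A, B, E}.
The left-hand side of every FD is a superkey, so BCNF is satisfied.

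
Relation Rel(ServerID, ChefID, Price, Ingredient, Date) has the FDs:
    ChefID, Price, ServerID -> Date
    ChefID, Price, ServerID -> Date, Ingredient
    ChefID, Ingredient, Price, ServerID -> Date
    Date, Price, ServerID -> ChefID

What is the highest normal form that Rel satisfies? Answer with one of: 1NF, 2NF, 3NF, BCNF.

Candidate keys: {ChefID, Price, ServerID}, {Date, Price, ServerID}. Prime attributes: {ChefID, Date, Price, ServerID}.
Each dependency's left side is a superkey — BCNF holds.

BCNF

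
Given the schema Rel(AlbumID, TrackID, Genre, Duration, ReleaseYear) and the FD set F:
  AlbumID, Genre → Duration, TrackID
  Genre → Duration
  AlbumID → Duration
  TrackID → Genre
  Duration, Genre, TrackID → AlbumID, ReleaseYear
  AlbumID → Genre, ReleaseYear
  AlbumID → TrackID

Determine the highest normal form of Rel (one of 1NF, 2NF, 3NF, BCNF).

Candidate keys: {AlbumID}, {TrackID}. Prime attributes: {AlbumID, TrackID}.
Genre → Duration: {Genre}⁺ = {Duration, Genre}, which is not all of the attributes, so the left side is not a superkey — BCNF is violated.
Genre → Duration determines the non-prime attribute {Duration} from a non-superkey — 3NF is violated.
With only single-attribute keys there can be no partial dependency, so 2NF holds.

2NF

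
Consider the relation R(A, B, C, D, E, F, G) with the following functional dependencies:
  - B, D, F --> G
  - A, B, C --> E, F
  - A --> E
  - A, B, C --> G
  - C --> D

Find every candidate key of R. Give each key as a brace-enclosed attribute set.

{A, B, C} never appear on the right of any FD, so every key must include all of them.
{A, B, C}⁺ = {A, B, C, D, E, F, G}, which is every attribute, so {A, B, C} is a candidate key.
No other minimal set has full closure, so this is the only candidate key.

{A, B, C}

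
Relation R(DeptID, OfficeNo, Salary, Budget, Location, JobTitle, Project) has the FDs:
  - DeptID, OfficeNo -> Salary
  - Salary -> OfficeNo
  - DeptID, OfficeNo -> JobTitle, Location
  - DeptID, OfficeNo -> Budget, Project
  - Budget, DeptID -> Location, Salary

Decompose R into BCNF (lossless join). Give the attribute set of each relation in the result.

{Budget, DeptID, JobTitle, Location, Project, Salary}; {OfficeNo, Salary}

Candidate keys of the original relation: {Budget, DeptID}, {DeptID, OfficeNo}, {DeptID, Salary}.
{Budget, DeptID, JobTitle, Location, OfficeNo, Project, Salary}: {Salary} determines {OfficeNo, Salary} here but is not a superkey — split on Salary -> OfficeNo, giving {OfficeNo, Salary} and {Budget, DeptID, JobTitle, Location, Project, Salary}.
{OfficeNo, Salary} is in BCNF.
{Budget, DeptID, JobTitle, Location, Project, Salary} is in BCNF.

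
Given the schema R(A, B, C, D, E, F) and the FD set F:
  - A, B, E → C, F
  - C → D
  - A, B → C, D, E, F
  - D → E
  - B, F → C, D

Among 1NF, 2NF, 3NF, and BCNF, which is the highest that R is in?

2NF

Candidate key: {A, B}. Prime attributes: {A, B}.
For C → D we have {C}⁺ = {C, D, E}; {C} is not a superkey, so BCNF fails.
Because {D} is non-prime and the left side of C → D is not a superkey, the relation is not in 3NF.
Checking every proper subset of each key, none determines a non-prime attribute — 2NF is satisfied.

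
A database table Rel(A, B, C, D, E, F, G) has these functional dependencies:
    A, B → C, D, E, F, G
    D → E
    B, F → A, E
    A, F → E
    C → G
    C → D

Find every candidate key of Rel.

Attributes never on any right-hand side: {B} — every candidate key must contain it.
{A, B}⁺ = {A, B, C, D, E, F, G}, which is every attribute, so {A, B} is a candidate key.
{B, F}⁺ = {A, B, C, D, E, F, G}, which is every attribute, so {B, F} is a candidate key.
These are minimal and exhaustive — every other superkey contains one of them.

{A, B}, {B, F}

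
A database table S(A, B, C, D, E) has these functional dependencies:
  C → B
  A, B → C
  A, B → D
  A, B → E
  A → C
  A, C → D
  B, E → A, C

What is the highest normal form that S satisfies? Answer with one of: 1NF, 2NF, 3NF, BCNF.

Candidate keys: {A}, {B, E}, {C, E}. Prime attributes: {A, B, C, E}.
For C → B we have {C}⁺ = {B, C}; {C} is not a superkey, so BCNF fails.
Since {B} ⊆ prime attributes and every other non-superkey FD also has a prime right side, the schema is in 3NF.

3NF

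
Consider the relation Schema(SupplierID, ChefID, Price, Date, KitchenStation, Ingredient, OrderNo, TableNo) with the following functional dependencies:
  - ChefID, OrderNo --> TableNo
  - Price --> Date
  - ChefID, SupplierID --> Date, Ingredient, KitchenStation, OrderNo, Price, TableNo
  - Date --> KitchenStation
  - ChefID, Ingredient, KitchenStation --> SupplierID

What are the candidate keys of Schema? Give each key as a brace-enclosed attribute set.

No FD produces {ChefID}, so it must be in every candidate key.
{ChefID, SupplierID}⁺ = {ChefID, Date, Ingredient, KitchenStation, OrderNo, Price, SupplierID, TableNo}, which is every attribute, so {ChefID, SupplierID} is a candidate key.
{ChefID, Date, Ingredient}⁺ = {ChefID, Date, Ingredient, KitchenStation, OrderNo, Price, SupplierID, TableNo}, which is every attribute, so {ChefID, Date, Ingredient} is a candidate key.
{ChefID, Ingredient, KitchenStation}⁺ = {ChefID, Date, Ingredient, KitchenStation, OrderNo, Price, SupplierID, TableNo}, which is every attribute, so {ChefID, Ingredient, KitchenStation} is a candidate key.
{ChefID, Ingredient, Price}⁺ = {ChefID, Date, Ingredient, KitchenStation, OrderNo, Price, SupplierID, TableNo}, which is every attribute, so {ChefID, Ingredient, Price} is a candidate key.
Any other superkey properly contains one of these, so there are no further candidate keys.

{ChefID, Date, Ingredient}, {ChefID, Ingredient, KitchenStation}, {ChefID, Ingredient, Price}, {ChefID, SupplierID}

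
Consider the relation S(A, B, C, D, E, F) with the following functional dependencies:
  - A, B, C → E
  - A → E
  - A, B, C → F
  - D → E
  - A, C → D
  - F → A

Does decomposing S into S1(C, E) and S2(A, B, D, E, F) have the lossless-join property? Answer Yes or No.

The shared attributes are {E} and {E}⁺ = {E}.
S1 ⊄ {E} and S2 ⊄ {E}, so the split is lossy.

No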